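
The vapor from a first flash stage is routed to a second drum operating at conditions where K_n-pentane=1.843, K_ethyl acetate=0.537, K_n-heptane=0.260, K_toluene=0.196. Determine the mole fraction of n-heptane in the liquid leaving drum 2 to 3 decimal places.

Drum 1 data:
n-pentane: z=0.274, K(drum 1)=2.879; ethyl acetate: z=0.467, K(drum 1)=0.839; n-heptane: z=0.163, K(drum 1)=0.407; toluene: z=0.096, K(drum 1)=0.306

Drum 1:
Material balance + equilibrium reduce to Σ zᵢ(Kᵢ−1)/(1+ψ₁(Kᵢ−1)) = 0.
Feasibility: ΣzᵢKᵢ = 1.276, Σzᵢ/Kᵢ = 1.366 — both > 1, two phases present.
Newton–Raphson from ψ₁ = 0.5:
  ψ₁ = 0.500: g = -0.0557, g' = -0.496 → ψ₁ = 0.388
  ψ₁ = 0.388: g = 0.0011, g' = -0.521 → ψ₁ = 0.390
Converged at ψ₁ = 0.390.
Drum-1 compositions:
  n-pentane: x = 0.158, y = 0.455
  ethyl acetate: x = 0.498, y = 0.418
  n-heptane: x = 0.212, y = 0.086
  toluene: x = 0.132, y = 0.040
Drum-2 feed = drum-1 vapor: z₂ = (0.4554, 0.4180, 0.0863, 0.0403).
Drum 2:
Iterate (Newton) starting at ψ₂ = 0.55:
  ψ₂ = 0.550: g = -0.1631, g' = -0.530 → ψ₂ = 0.243
  ψ₂ = 0.243: g = -0.0173, g' = -0.447 → ψ₂ = 0.204
Converged at ψ₂ = 0.204.
  n-pentane: x = 0.389, y = 0.716
  ethyl acetate: x = 0.462, y = 0.248
  n-heptane: x = 0.102, y = 0.026
  toluene: x = 0.048, y = 0.009

x_n-heptane (drum 2) = 0.102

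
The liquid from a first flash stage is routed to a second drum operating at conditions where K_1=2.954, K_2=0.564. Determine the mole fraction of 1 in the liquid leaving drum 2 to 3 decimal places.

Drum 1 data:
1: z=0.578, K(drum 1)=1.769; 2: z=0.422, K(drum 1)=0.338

x_1 (drum 2) = 0.182

Drum 1:
Material balance + equilibrium reduce to Σ zᵢ(Kᵢ−1)/(1+ψ₁(Kᵢ−1)) = 0.
Feasibility: ΣzᵢKᵢ = 1.165, Σzᵢ/Kᵢ = 1.575 — both > 1, two phases present.
Binary case is linear: z₁(K₁−1)(1+ψ₁(K₂−1)) + z₂(K₂−1)(1+ψ₁(K₁−1)) = 0
⇒ ψ₁ = [z₁(K₁−1)+z₂(K₂−1)] / [−(K₁−1)(K₂−1)] = 0.1651/0.5091 = 0.324
Drum-1 compositions:
  1: x = 0.463, y = 0.818
  2: x = 0.537, y = 0.182
Drum-2 feed = drum-1 liquid: z₂ = (0.4626, 0.5374).
Drum 2:
Let ψ₂ = V/F and solve Σ zᵢ(Kᵢ−1)/(1+ψ₂(Kᵢ−1)) = 0.
Check two-phase: ΣzᵢKᵢ = 1.670 > 1 and Σzᵢ/Kᵢ = 1.109 > 1, so g(0) = 0.670 > 0 and g(1) = -0.109 < 0.
Binary case is linear: z₁(K₁−1)(1+ψ₂(K₂−1)) + z₂(K₂−1)(1+ψ₂(K₁−1)) = 0
⇒ ψ₂ = [z₁(K₁−1)+z₂(K₂−1)] / [−(K₁−1)(K₂−1)] = 0.6696/0.8519 = 0.786
  1: x = 0.182, y = 0.539
  2: x = 0.818, y = 0.461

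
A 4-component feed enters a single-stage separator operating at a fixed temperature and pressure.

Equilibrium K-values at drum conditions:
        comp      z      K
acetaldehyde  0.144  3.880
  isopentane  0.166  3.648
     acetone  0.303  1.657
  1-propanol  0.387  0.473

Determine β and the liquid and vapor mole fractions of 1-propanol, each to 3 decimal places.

Rachford–Rice: g(β) = Σ zᵢ(Kᵢ−1)/(1+β(Kᵢ−1)) = 0.
Feasibility: ΣzᵢKᵢ = 1.849, Σzᵢ/Kᵢ = 1.084 — both > 1, two phases present.
Newton iteration, β⁰ = 0.58:
  β = 0.580: g = 0.1791, g' = -0.640 → β = 0.860
  β = 0.860: g = 0.0077, g' = -0.620 → β = 0.872
Converged at β = 0.872.
Compositions from xᵢ = zᵢ/(1+β(Kᵢ−1)), yᵢ = Kᵢxᵢ:
  acetaldehyde: x = 0.041, y = 0.159
  isopentane: x = 0.050, y = 0.183
  acetone: x = 0.193, y = 0.319
  1-propanol: x = 0.716, y = 0.339

β = 0.872, x_1-propanol = 0.716, y_1-propanol = 0.339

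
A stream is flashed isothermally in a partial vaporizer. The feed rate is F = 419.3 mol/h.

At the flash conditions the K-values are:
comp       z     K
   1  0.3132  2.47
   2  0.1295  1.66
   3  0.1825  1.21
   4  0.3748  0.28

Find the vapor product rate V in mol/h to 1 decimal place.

Let ψ = V/F and solve Σ zᵢ(Kᵢ−1)/(1+ψ(Kᵢ−1)) = 0.
g(0) = ΣzᵢKᵢ − 1 = 0.3143 and g(1) = 1 − Σzᵢ/Kᵢ = -0.6942, so a root lies in (0, 1).
Iterate (Newton) starting at ψ = 0.5:
  ψ = 0.5000: g = -0.05734, g' = -0.7377 → ψ = 0.4223
  ψ = 0.4223: g = -0.00163, g' = -0.7001 → ψ = 0.4199
Converged at ψ = 0.4199.
Then V = ψ·F = 0.4199·419.3 = 176.1 mol/h and L = F − V = 243.2 mol/h.

V = 176.1 mol/h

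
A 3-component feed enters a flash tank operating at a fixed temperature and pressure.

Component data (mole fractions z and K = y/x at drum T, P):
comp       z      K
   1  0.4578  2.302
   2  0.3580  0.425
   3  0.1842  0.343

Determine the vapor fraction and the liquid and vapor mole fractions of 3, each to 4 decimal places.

ψ = 0.3421, x_3 = 0.2376, y_3 = 0.0815

Let ψ = V/F and solve Σ zᵢ(Kᵢ−1)/(1+ψ(Kᵢ−1)) = 0.
Check two-phase: ΣzᵢKᵢ = 1.2692 > 1 and Σzᵢ/Kᵢ = 1.5782 > 1, so g(0) = 0.2692 > 0 and g(1) = -0.5782 < 0.
Newton–Raphson from ψ = 0.5:
  ψ = 0.5000: g = -0.10811, g' = -0.6942 → ψ = 0.3443
  ψ = 0.3443: g = -0.00148, g' = -0.6868 → ψ = 0.3421
Converged at ψ = 0.3421.
Compositions from xᵢ = zᵢ/(1+ψ(Kᵢ−1)), yᵢ = Kᵢxᵢ:
  1: x = 0.3167, y = 0.7291
  2: x = 0.4457, y = 0.1894
  3: x = 0.2376, y = 0.0815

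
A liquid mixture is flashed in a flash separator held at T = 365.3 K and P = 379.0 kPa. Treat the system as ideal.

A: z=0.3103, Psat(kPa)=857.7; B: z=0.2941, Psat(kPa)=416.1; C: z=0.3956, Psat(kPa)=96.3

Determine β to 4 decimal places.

β = 0.1909

Raoult's law: Kᵢ = Pᵢˢᵃᵗ/P = Pᵢˢᵃᵗ/379.0.
  K_A = 857.7/379.0 = 2.263061, K_B = 416.1/379.0 = 1.097889, K_C = 96.3/379.0 = 0.254090
Let β = V/F and solve Σ zᵢ(Kᵢ−1)/(1+β(Kᵢ−1)) = 0.
Feasibility: ΣzᵢKᵢ = 1.1256, Σzᵢ/Kᵢ = 1.9619 — both > 1, two phases present.
Newton–Raphson from β = 0.5:
  β = 0.5000: g = -0.20292, g' = -0.7483 → β = 0.2288
  β = 0.2288: g = -0.02361, g' = -0.6207 → β = 0.1908
  β = 0.1908: g = 0.00004, g' = -0.6234 → β = 0.1909
Converged at β = 0.1909.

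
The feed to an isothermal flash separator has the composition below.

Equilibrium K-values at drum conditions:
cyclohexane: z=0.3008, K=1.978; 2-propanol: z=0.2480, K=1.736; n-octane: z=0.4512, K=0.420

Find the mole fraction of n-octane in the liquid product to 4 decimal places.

x_n-octane = 0.5984

Rachford–Rice: g(ψ) = Σ zᵢ(Kᵢ−1)/(1+ψ(Kᵢ−1)) = 0.
Check two-phase: ΣzᵢKᵢ = 1.2150 > 1 and Σzᵢ/Kᵢ = 1.3692 > 1, so g(0) = 0.2150 > 0 and g(1) = -0.3692 < 0.
Newton–Raphson from ψ = 0.5:
  ψ = 0.5000: g = -0.03759, g' = -0.5027 → ψ = 0.4252
  ψ = 0.4252: g = -0.00057, g' = -0.4889 → ψ = 0.4241
Converged at ψ = 0.4241.
Compositions from xᵢ = zᵢ/(1+ψ(Kᵢ−1)), yᵢ = Kᵢxᵢ:
  cyclohexane: x = 0.2126, y = 0.4206
  2-propanol: x = 0.1890, y = 0.3281
  n-octane: x = 0.5984, y = 0.2513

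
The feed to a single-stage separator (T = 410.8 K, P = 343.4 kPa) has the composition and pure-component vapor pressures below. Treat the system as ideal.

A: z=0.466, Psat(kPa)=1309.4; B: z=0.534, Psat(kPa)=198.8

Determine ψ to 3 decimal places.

Raoult's law: Kᵢ = Pᵢˢᵃᵗ/P = Pᵢˢᵃᵗ/343.4.
  K_A = 1309.4/343.4 = 3.81305, K_B = 198.8/343.4 = 0.57892
Material balance + equilibrium reduce to Σ zᵢ(Kᵢ−1)/(1+ψ(Kᵢ−1)) = 0.
g(0) = ΣzᵢKᵢ − 1 = 1.086 and g(1) = 1 − Σzᵢ/Kᵢ = -0.045, so a root lies in (0, 1).
Binary case is linear: z₁(K₁−1)(1+ψ(K₂−1)) + z₂(K₂−1)(1+ψ(K₁−1)) = 0
⇒ ψ = [z₁(K₁−1)+z₂(K₂−1)] / [−(K₁−1)(K₂−1)] = 1.0860/1.1845 = 0.917

ψ = 0.917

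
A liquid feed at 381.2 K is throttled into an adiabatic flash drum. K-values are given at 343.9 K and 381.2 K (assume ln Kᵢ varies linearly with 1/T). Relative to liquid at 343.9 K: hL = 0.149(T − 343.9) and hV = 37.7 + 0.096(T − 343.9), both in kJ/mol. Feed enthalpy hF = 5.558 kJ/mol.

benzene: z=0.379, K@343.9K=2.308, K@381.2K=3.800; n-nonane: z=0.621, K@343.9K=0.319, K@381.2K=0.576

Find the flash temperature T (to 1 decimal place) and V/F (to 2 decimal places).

T = 347.2 K, V/F = 0.14

Adiabatic flash: solve Rachford–Rice at each trial T, then check hF = ψ·hV(T) + (1−ψ)·hL(T).
  T = 343.9 K: K = (2.308, 0.319), RR gives ψ = 0.082, H_out = 3.082 kJ/mol
  T = 381.2 K: K = (3.800, 0.576), RR gives ψ = 0.672, H_out = 29.567 kJ/mol
  T = 362.5 K: K = (2.998, 0.435), RR gives ψ = 0.360, H_out = 15.981 kJ/mol
  T = 353.2 K: K = (2.639, 0.374), RR gives ψ = 0.227, H_out = 9.818 kJ/mol
  T = 348.5 K: K = (2.469, 0.345), RR gives ψ = 0.156, H_out = 6.535 kJ/mol
  T = 346.2 K: K = (2.387, 0.332), RR gives ψ = 0.120, H_out = 4.846 kJ/mol
Linear interpolation between T = 346.2 (H_out = 4.846) and T = 348.5 (H_out = 6.535) on hF = 5.558 gives T ≈ 347.2 K, at which ψ = 0.14.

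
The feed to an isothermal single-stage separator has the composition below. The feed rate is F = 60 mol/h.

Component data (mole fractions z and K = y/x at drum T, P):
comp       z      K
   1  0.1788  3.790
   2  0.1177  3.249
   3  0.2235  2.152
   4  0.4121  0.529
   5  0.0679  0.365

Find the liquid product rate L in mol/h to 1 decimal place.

L = 13.5 mol/h

Material balance + equilibrium reduce to Σ zᵢ(Kᵢ−1)/(1+V/F(Kᵢ−1)) = 0.
g(0) = ΣzᵢKᵢ − 1 = 0.7838 and g(1) = 1 − Σzᵢ/Kᵢ = -0.1523, so a root lies in (0, 1).
Iterate (Newton) starting at V/F = 0.5:
  V/F = 0.5000: g = 0.17919, g' = -0.7092 → V/F = 0.7527
  V/F = 0.7527: g = 0.01383, g' = -0.6319 → V/F = 0.7746
  V/F = 0.7746: g = -0.00002, g' = -0.6339 → V/F = 0.7745
Converged at V/F = 0.7745.
Then V = V/F·F = 0.7745·60 = 46.5 mol/h and L = F − V = 13.5 mol/h.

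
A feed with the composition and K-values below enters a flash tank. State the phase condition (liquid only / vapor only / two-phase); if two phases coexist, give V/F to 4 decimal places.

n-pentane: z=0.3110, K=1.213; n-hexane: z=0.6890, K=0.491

liquid only

ΣzᵢKᵢ = 0.7155; Σzᵢ/Kᵢ = 1.6596.
Since ΣzᵢKᵢ < 1 the mixture is below its bubble point — single liquid phase.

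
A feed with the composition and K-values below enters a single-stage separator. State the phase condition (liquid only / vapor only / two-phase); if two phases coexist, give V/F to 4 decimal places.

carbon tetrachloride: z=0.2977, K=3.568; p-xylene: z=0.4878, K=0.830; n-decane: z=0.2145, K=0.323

ΣzᵢKᵢ = 1.5364; Σzᵢ/Kᵢ = 1.3352.
Both exceed 1, so a two-phase solution exists.
Newton–Raphson from ψ = 0.5:
  ψ = 0.5000: g = 0.02456, g' = -0.6178 → ψ = 0.5398
  ψ = 0.5398: g = 0.00026, g' = -0.6060 → ψ = 0.5402
Converged at ψ = 0.5402.

two-phase, V/F = 0.5402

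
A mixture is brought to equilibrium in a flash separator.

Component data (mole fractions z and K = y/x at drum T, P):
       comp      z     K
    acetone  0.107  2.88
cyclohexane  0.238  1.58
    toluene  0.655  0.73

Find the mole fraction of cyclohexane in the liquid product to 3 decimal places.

x_cyclohexane = 0.182

Iterate (Newton) starting at V/F = 0.36:
  V/F = 0.360: g = 0.0383, g' = -0.248 → V/F = 0.514
  V/F = 0.514: g = 0.0032, g' = -0.210 → V/F = 0.530
Converged at V/F = 0.530.
Compositions from xᵢ = zᵢ/(1+V/F(Kᵢ−1)), yᵢ = Kᵢxᵢ:
  acetone: x = 0.054, y = 0.154
  cyclohexane: x = 0.182, y = 0.288
  toluene: x = 0.764, y = 0.558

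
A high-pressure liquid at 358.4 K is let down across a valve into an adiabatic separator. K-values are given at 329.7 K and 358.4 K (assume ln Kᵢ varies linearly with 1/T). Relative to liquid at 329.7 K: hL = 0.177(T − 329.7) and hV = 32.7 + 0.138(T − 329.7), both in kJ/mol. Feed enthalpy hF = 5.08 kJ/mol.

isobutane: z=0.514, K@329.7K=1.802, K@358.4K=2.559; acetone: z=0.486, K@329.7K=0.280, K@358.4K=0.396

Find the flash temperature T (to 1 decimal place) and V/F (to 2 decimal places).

Adiabatic flash: solve Rachford–Rice at each trial T, then check hF = ψ·hV(T) + (1−ψ)·hL(T).
  T = 329.7 K: K = (1.802, 0.280), RR gives ψ = 0.108, H_out = 3.528 kJ/mol
  T = 358.4 K: K = (2.559, 0.396), RR gives ψ = 0.539, H_out = 22.110 kJ/mol
  T = 344.0 K: K = (2.162, 0.335), RR gives ψ = 0.355, H_out = 13.937 kJ/mol
  T = 336.9 K: K = (1.979, 0.307), RR gives ψ = 0.245, H_out = 9.228 kJ/mol
  T = 333.3 K: K = (1.889, 0.293), RR gives ψ = 0.181, H_out = 6.528 kJ/mol
  T = 331.5 K: K = (1.845, 0.287), RR gives ψ = 0.146, H_out = 5.071 kJ/mol
Linear interpolation between T = 331.5 (H_out = 5.071) and T = 333.3 (H_out = 6.528) on hF = 5.08 gives T ≈ 331.5 K, at which ψ = 0.15.

T = 331.5 K, V/F = 0.15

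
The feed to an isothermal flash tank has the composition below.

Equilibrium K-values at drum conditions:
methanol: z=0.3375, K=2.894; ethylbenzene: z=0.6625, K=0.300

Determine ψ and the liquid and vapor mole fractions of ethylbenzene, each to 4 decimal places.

Binary case is linear: z₁(K₁−1)(1+ψ(K₂−1)) + z₂(K₂−1)(1+ψ(K₁−1)) = 0
⇒ ψ = [z₁(K₁−1)+z₂(K₂−1)] / [−(K₁−1)(K₂−1)] = 0.17548/1.32580 = 0.1324
Compositions from xᵢ = zᵢ/(1+ψ(Kᵢ−1)), yᵢ = Kᵢxᵢ:
  methanol: x = 0.2699, y = 0.7810
  ethylbenzene: x = 0.7301, y = 0.2190

ψ = 0.1324, x_ethylbenzene = 0.7301, y_ethylbenzene = 0.2190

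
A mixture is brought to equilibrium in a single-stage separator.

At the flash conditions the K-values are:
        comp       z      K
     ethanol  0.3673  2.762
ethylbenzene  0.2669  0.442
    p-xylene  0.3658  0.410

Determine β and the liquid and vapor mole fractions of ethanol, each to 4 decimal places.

Rachford–Rice: g(β) = Σ zᵢ(Kᵢ−1)/(1+β(Kᵢ−1)) = 0.
Feasibility: ΣzᵢKᵢ = 1.2824, Σzᵢ/Kᵢ = 1.6290 — both > 1, two phases present.
Iterate (Newton) starting at β = 0.5:
  β = 0.5000: g = -0.16863, g' = -0.7384 → β = 0.2716
  β = 0.2716: g = 0.00516, g' = -0.8176 → β = 0.2779
Converged at β = 0.2779.
Compositions from xᵢ = zᵢ/(1+β(Kᵢ−1)), yᵢ = Kᵢxᵢ:
  ethanol: x = 0.2466, y = 0.6810
  ethylbenzene: x = 0.3159, y = 0.1396
  p-xylene: x = 0.4376, y = 0.1794

β = 0.2779, x_ethanol = 0.2466, y_ethanol = 0.6810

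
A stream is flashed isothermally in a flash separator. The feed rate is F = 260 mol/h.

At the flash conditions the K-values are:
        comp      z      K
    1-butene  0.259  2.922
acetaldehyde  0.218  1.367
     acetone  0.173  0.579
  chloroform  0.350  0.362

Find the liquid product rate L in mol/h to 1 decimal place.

L = 170.8 mol/h

Let β = V/F and solve Σ zᵢ(Kᵢ−1)/(1+β(Kᵢ−1)) = 0.
Feasibility: ΣzᵢKᵢ = 1.282, Σzᵢ/Kᵢ = 1.514 — both > 1, two phases present.
Iterate (Newton) starting at β = 0.5:
  β = 0.500: g = -0.0987, g' = -0.626 → β = 0.342
  β = 0.342: g = 0.0005, g' = -0.646 → β = 0.343
Converged at β = 0.343.
Then V = β·F = 0.3431·260 = 89.2 mol/h and L = F − V = 170.8 mol/h.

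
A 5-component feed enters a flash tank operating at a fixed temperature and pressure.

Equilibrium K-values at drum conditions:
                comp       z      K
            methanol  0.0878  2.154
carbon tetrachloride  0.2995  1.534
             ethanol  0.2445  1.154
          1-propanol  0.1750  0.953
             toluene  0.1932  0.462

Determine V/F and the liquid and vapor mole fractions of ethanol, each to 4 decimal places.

V/F = 0.8284, x_ethanol = 0.2168, y_ethanol = 0.2502

Iterate (Newton) starting at V/F = 0.5:
  V/F = 0.5000: g = 0.07483, g' = -0.2103 → V/F = 0.8559
  V/F = 0.8559: g = -0.00720, g' = -0.2669 → V/F = 0.8289
  V/F = 0.8289: g = -0.00011, g' = -0.2587 → V/F = 0.8284
Converged at V/F = 0.8284.
Compositions from xᵢ = zᵢ/(1+V/F(Kᵢ−1)), yᵢ = Kᵢxᵢ:
  methanol: x = 0.0449, y = 0.0967
  carbon tetrachloride: x = 0.2076, y = 0.3185
  ethanol: x = 0.2168, y = 0.2502
  1-propanol: x = 0.1821, y = 0.1735
  toluene: x = 0.3485, y = 0.1610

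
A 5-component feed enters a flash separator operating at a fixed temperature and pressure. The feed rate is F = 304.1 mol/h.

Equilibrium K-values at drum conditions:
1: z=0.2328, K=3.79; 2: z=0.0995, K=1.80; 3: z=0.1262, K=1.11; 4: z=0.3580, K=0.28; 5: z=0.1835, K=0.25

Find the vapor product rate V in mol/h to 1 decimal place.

V = 70.3 mol/h

Let ψ = V/F and solve Σ zᵢ(Kᵢ−1)/(1+ψ(Kᵢ−1)) = 0.
Feasibility: ΣzᵢKᵢ = 1.3476, Σzᵢ/Kᵢ = 2.2430 — both > 1, two phases present.
Newton iteration, ψ⁰ = 0.5:
  ψ = 0.5000: g = -0.28174, g' = -1.0671 → ψ = 0.2360
  ψ = 0.2360: g = -0.00560, g' = -1.1271 → ψ = 0.2310
Converged at ψ = 0.2310.
Then V = ψ·F = 0.2310·304.1 = 70.3 mol/h and L = F − V = 233.8 mol/h.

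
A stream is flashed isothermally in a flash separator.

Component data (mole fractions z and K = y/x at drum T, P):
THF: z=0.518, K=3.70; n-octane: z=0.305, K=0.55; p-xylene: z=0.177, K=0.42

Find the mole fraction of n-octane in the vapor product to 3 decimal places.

y_n-octane = 0.272

Let ψ = V/F and solve Σ zᵢ(Kᵢ−1)/(1+ψ(Kᵢ−1)) = 0.
g(0) = ΣzᵢKᵢ − 1 = 1.159 and g(1) = 1 − Σzᵢ/Kᵢ = -0.116, so a root lies in (0, 1).
Iterate (Newton) starting at ψ = 0.69:
  ψ = 0.690: g = 0.1183, g' = -0.756 → ψ = 0.846
  ψ = 0.846: g = 0.0023, g' = -0.741 → ψ = 0.850
Converged at ψ = 0.850.
Compositions from xᵢ = zᵢ/(1+ψ(Kᵢ−1)), yᵢ = Kᵢxᵢ:
  THF: x = 0.157, y = 0.582
  n-octane: x = 0.494, y = 0.272
  p-xylene: x = 0.349, y = 0.147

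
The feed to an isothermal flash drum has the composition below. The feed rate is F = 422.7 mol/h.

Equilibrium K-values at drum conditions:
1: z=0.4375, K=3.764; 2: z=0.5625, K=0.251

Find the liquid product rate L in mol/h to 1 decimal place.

Newton–Raphson from ψ = 0.68:
  ψ = 0.6800: g = -0.43868, g' = -1.7138 → ψ = 0.4240
  ψ = 0.4240: g = -0.06065, g' = -1.3861 → ψ = 0.3803
  ψ = 0.3803: g = 0.00047, g' = -1.4115 → ψ = 0.3806
Converged at ψ = 0.3806.
Then V = ψ·F = 0.3806·422.7 = 160.9 mol/h and L = F − V = 261.8 mol/h.

L = 261.8 mol/h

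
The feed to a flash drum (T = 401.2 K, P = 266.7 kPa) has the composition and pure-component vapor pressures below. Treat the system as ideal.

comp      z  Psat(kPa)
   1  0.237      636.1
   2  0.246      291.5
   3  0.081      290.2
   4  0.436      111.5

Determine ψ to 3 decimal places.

Raoult's law: Kᵢ = Pᵢˢᵃᵗ/P = Pᵢˢᵃᵗ/266.7.
  K_1 = 636.1/266.7 = 2.38508, K_2 = 291.5/266.7 = 1.09299, K_3 = 290.2/266.7 = 1.08811, K_4 = 111.5/266.7 = 0.41807
Rachford–Rice: g(ψ) = Σ zᵢ(Kᵢ−1)/(1+ψ(Kᵢ−1)) = 0.
g(0) = ΣzᵢKᵢ − 1 = 0.105 and g(1) = 1 − Σzᵢ/Kᵢ = -0.442, so a root lies in (0, 1).
Iterate (Newton) starting at ψ = 0.5:
  ψ = 0.500: g = -0.1352, g' = -0.455 → ψ = 0.203
  ψ = 0.203: g = -0.0019, g' = -0.470 → ψ = 0.199
Converged at ψ = 0.199.

ψ = 0.199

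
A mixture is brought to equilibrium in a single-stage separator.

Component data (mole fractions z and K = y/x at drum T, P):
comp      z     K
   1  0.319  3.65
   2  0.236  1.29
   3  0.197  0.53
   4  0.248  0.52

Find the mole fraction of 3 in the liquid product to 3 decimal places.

Material balance + equilibrium reduce to Σ zᵢ(Kᵢ−1)/(1+β(Kᵢ−1)) = 0.
Check two-phase: ΣzᵢKᵢ = 1.702 > 1 and Σzᵢ/Kᵢ = 1.119 > 1, so g(0) = 0.702 > 0 and g(1) = -0.119 < 0.
Newton iteration, β⁰ = 0.41:
  β = 0.410: g = 0.2034, g' = -0.686 → β = 0.707
  β = 0.707: g = 0.0323, g' = -0.514 → β = 0.770
Converged at β = 0.770.
Compositions from xᵢ = zᵢ/(1+β(Kᵢ−1)), yᵢ = Kᵢxᵢ:
  1: x = 0.105, y = 0.383
  2: x = 0.193, y = 0.249
  3: x = 0.309, y = 0.164
  4: x = 0.393, y = 0.205

x_3 = 0.309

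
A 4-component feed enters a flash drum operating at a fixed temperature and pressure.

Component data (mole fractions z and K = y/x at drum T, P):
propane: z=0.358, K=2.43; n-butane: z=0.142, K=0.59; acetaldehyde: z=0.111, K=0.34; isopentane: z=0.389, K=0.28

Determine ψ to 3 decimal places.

Let ψ = V/F and solve Σ zᵢ(Kᵢ−1)/(1+ψ(Kᵢ−1)) = 0.
Check two-phase: ΣzᵢKᵢ = 1.100 > 1 and Σzᵢ/Kᵢ = 2.104 > 1, so g(0) = 0.100 > 0 and g(1) = -1.104 < 0.
Newton iteration, ψ⁰ = 0.5:
  ψ = 0.500: g = -0.3217, g' = -0.887 → ψ = 0.137
  ψ = 0.137: g = -0.0251, g' = -0.845 → ψ = 0.108
Converged at ψ = 0.108.

ψ = 0.108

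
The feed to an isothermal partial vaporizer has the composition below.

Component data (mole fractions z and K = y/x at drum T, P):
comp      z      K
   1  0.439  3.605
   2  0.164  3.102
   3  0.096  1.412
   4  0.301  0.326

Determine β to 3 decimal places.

β = 0.879

Iterate (Newton) starting at β = 0.5:
  β = 0.500: g = 0.3916, g' = -1.056 → β = 0.871
  β = 0.871: g = 0.0099, g' = -1.179 → β = 0.879
Converged at β = 0.879.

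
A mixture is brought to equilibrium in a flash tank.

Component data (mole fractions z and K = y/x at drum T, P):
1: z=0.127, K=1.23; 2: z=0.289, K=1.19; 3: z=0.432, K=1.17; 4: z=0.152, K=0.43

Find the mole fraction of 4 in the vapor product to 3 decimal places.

Rachford–Rice: g(V/F) = Σ zᵢ(Kᵢ−1)/(1+V/F(Kᵢ−1)) = 0.
g(0) = ΣzᵢKᵢ − 1 = 0.071 and g(1) = 1 − Σzᵢ/Kᵢ = -0.069, so a root lies in (0, 1).
Newton–Raphson from V/F = 0.5:
  V/F = 0.500: g = 0.0229, g' = -0.121 → V/F = 0.688
  V/F = 0.688: g = -0.0031, g' = -0.157 → V/F = 0.669
Converged at V/F = 0.669.
Compositions from xᵢ = zᵢ/(1+V/F(Kᵢ−1)), yᵢ = Kᵢxᵢ:
  1: x = 0.110, y = 0.135
  2: x = 0.256, y = 0.305
  3: x = 0.388, y = 0.454
  4: x = 0.246, y = 0.106

y_4 = 0.106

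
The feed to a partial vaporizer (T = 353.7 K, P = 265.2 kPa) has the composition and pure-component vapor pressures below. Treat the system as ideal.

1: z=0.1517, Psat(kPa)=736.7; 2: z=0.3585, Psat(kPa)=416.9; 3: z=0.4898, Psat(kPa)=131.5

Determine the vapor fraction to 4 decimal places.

Raoult's law: Kᵢ = Pᵢˢᵃᵗ/P = Pᵢˢᵃᵗ/265.2.
  K_1 = 736.7/265.2 = 2.777903, K_2 = 416.9/265.2 = 1.572021, K_3 = 131.5/265.2 = 0.495852
Let ψ = V/F and solve Σ zᵢ(Kᵢ−1)/(1+ψ(Kᵢ−1)) = 0.
g(0) = ΣzᵢKᵢ − 1 = 0.2278 and g(1) = 1 − Σzᵢ/Kᵢ = -0.2705, so a root lies in (0, 1).
Newton iteration, ψ⁰ = 0.48:
  ψ = 0.4800: g = -0.01935, g' = -0.4285 → ψ = 0.4348
  ψ = 0.4348: g = 0.00007, g' = -0.4320 → ψ = 0.4350
Converged at ψ = 0.4350.

ψ = 0.4350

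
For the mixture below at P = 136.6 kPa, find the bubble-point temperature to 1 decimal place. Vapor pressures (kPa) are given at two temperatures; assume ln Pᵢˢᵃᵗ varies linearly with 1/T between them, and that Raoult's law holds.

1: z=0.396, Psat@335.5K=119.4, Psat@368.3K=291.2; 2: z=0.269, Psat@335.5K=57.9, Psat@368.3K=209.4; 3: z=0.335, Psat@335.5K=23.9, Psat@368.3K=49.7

Bubble-point temperature: ΣzᵢPᵢˢᵃᵗ(T) = P. Interpolate ln Pᵢˢᵃᵗ = aᵢ + bᵢ/T.
  T = 335.5 K: ΣzᵢPᵢˢᵃᵗ = 70.86 kPa
  T = 368.3 K: ΣzᵢPᵢˢᵃᵗ = 188.29 kPa
  T = 351.9 K: ΣzᵢPᵢˢᵃᵗ = 117.66 kPa
  T = 360.1 K: ΣzᵢPᵢˢᵃᵗ = 149.48 kPa
  T = 356.0 K: ΣzᵢPᵢˢᵃᵗ = 132.77 kPa
  T = 358.1 K: ΣzᵢPᵢˢᵃᵗ = 141.12 kPa
Interpolating between 356.0 K and 358.1 K gives T ≈ 357.0 K.

T = 357.0 K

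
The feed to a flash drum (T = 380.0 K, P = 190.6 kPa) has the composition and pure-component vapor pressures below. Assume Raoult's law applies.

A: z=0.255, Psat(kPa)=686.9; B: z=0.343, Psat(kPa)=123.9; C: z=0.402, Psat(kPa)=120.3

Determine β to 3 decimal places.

Raoult's law: Kᵢ = Pᵢˢᵃᵗ/P = Pᵢˢᵃᵗ/190.6.
  K_A = 686.9/190.6 = 3.60388, K_B = 123.9/190.6 = 0.65005, K_C = 120.3/190.6 = 0.63116
Material balance + equilibrium reduce to Σ zᵢ(Kᵢ−1)/(1+β(Kᵢ−1)) = 0.
Check two-phase: ΣzᵢKᵢ = 1.396 > 1 and Σzᵢ/Kᵢ = 1.235 > 1, so g(0) = 0.396 > 0 and g(1) = -0.235 < 0.
Iterate (Newton) starting at β = 0.5:
  β = 0.500: g = -0.0388, g' = -0.470 → β = 0.417
  β = 0.417: g = 0.0024, g' = -0.531 → β = 0.422
Converged at β = 0.422.

β = 0.422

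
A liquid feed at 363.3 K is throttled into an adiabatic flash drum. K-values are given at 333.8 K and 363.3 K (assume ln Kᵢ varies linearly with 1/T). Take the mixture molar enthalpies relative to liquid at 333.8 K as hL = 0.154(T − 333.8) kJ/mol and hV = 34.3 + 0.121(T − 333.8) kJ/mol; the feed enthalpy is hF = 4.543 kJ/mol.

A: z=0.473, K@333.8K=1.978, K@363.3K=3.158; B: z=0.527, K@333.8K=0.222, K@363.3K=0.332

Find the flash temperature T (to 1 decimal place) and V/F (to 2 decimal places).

Adiabatic flash: solve Rachford–Rice at each trial T, then check hF = ψ·hV(T) + (1−ψ)·hL(T).
  T = 333.8 K: K = (1.978, 0.222), RR gives ψ = 0.069, H_out = 2.371 kJ/mol
  T = 363.3 K: K = (3.158, 0.332), RR gives ψ = 0.464, H_out = 20.002 kJ/mol
  T = 348.6 K: K = (2.526, 0.274), RR gives ψ = 0.306, H_out = 12.632 kJ/mol
  T = 341.2 K: K = (2.241, 0.247), RR gives ψ = 0.204, H_out = 8.079 kJ/mol
  T = 337.5 K: K = (2.107, 0.234), RR gives ψ = 0.142, H_out = 5.414 kJ/mol
  T = 335.6 K: K = (2.040, 0.228), RR gives ψ = 0.106, H_out = 3.906 kJ/mol
Linear interpolation between T = 335.6 (H_out = 3.906) and T = 337.5 (H_out = 5.414) on hF = 4.543 gives T ≈ 336.4 K, at which ψ = 0.12.

T = 336.4 K, V/F = 0.12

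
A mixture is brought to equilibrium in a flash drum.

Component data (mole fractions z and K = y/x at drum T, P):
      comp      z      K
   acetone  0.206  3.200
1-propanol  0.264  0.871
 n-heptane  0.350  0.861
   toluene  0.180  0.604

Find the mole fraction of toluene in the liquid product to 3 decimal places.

x_toluene = 0.242

Newton iteration, β⁰ = 0.5:
  β = 0.500: g = 0.0382, g' = -0.283 → β = 0.635
  β = 0.635: g = 0.0033, g' = -0.237 → β = 0.649
Converged at β = 0.649.
Compositions from xᵢ = zᵢ/(1+β(Kᵢ−1)), yᵢ = Kᵢxᵢ:
  acetone: x = 0.085, y = 0.271
  1-propanol: x = 0.288, y = 0.251
  n-heptane: x = 0.385, y = 0.331
  toluene: x = 0.242, y = 0.146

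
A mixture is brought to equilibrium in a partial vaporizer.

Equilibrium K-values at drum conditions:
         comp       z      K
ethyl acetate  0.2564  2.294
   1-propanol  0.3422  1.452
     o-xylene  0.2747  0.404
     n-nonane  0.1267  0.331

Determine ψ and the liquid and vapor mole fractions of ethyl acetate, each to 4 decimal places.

Newton–Raphson from ψ = 0.55:
  ψ = 0.5500: g = -0.05996, g' = -0.5493 → ψ = 0.4408
  ψ = 0.4408: g = -0.00204, g' = -0.5163 → ψ = 0.4369
Converged at ψ = 0.4369.
Compositions from xᵢ = zᵢ/(1+ψ(Kᵢ−1)), yᵢ = Kᵢxᵢ:
  ethyl acetate: x = 0.1638, y = 0.3758
  1-propanol: x = 0.2858, y = 0.4149
  o-xylene: x = 0.3714, y = 0.1500
  n-nonane: x = 0.1790, y = 0.0593

ψ = 0.4369, x_ethyl acetate = 0.1638, y_ethyl acetate = 0.3758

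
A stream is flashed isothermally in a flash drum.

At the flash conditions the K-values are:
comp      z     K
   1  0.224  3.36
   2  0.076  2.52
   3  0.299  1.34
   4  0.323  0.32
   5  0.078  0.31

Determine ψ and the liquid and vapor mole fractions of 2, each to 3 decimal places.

ψ = 0.474, x_2 = 0.044, y_2 = 0.111

Rachford–Rice: g(ψ) = Σ zᵢ(Kᵢ−1)/(1+ψ(Kᵢ−1)) = 0.
Feasibility: ΣzᵢKᵢ = 1.472, Σzᵢ/Kᵢ = 1.581 — both > 1, two phases present.
Newton–Raphson from ψ = 0.5:
  ψ = 0.500: g = -0.0199, g' = -0.774 → ψ = 0.474
Converged at ψ = 0.474.
Compositions from xᵢ = zᵢ/(1+ψ(Kᵢ−1)), yᵢ = Kᵢxᵢ:
  1: x = 0.106, y = 0.355
  2: x = 0.044, y = 0.111
  3: x = 0.257, y = 0.345
  4: x = 0.477, y = 0.153
  5: x = 0.116, y = 0.036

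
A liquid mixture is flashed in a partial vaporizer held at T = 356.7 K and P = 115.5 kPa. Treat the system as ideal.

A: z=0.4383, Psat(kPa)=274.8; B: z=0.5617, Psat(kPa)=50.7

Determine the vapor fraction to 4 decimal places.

ψ = 0.3740

Raoult's law: Kᵢ = Pᵢˢᵃᵗ/P = Pᵢˢᵃᵗ/115.5.
  K_A = 274.8/115.5 = 2.379221, K_B = 50.7/115.5 = 0.438961
Let ψ = V/F and solve Σ zᵢ(Kᵢ−1)/(1+ψ(Kᵢ−1)) = 0.
Feasibility: ΣzᵢKᵢ = 1.2894, Σzᵢ/Kᵢ = 1.4638 — both > 1, two phases present.
Binary case is linear: z₁(K₁−1)(1+ψ(K₂−1)) + z₂(K₂−1)(1+ψ(K₁−1)) = 0
⇒ ψ = [z₁(K₁−1)+z₂(K₂−1)] / [−(K₁−1)(K₂−1)] = 0.28938/0.77380 = 0.3740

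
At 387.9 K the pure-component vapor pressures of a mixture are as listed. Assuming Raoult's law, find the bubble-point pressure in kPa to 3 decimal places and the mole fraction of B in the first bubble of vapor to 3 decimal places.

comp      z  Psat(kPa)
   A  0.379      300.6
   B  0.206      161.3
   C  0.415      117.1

Pbub = 195.752 kPa, y_B = 0.170

At the bubble point ψ → 0, so ΣzᵢKᵢ = 1 with Kᵢ = Pᵢˢᵃᵗ/P ⇒ P = ΣzᵢPᵢˢᵃᵗ.
P = 0.379·300.6 + 0.206·161.3 + 0.415·117.1 = 195.752 kPa
yᵢ = zᵢPᵢˢᵃᵗ/P ⇒ y_B = 0.206·161.3/195.752 = 0.170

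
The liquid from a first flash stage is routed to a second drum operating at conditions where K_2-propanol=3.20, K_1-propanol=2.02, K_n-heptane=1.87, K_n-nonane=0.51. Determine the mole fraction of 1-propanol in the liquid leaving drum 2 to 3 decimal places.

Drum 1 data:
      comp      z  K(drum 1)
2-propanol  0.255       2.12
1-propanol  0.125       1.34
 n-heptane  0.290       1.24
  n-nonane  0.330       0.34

Drum 1:
Rachford–Rice: g(ψ₁) = Σ zᵢ(Kᵢ−1)/(1+ψ₁(Kᵢ−1)) = 0.
Feasibility: ΣzᵢKᵢ = 1.180, Σzᵢ/Kᵢ = 1.418 — both > 1, two phases present.
Newton–Raphson from ψ₁ = 0.5:
  ψ₁ = 0.500: g = -0.0435, g' = -0.476 → ψ₁ = 0.408
  ψ₁ = 0.408: g = -0.0015, g' = -0.445 → ψ₁ = 0.405
Converged at ψ₁ = 0.405.
Drum-1 compositions:
  2-propanol: x = 0.175, y = 0.372
  1-propanol: x = 0.110, y = 0.147
  n-heptane: x = 0.264, y = 0.328
  n-nonane: x = 0.450, y = 0.153
Drum-2 feed = drum-1 liquid: z₂ = (0.1754, 0.1099, 0.2643, 0.4504).
Drum 2:
Rachford–Rice: g(ψ₂) = Σ zᵢ(Kᵢ−1)/(1+ψ₂(Kᵢ−1)) = 0.
Feasibility: ΣzᵢKᵢ = 1.507, Σzᵢ/Kᵢ = 1.134 — both > 1, two phases present.
Newton iteration, ψ₂⁰ = 0.5:
  ψ₂ = 0.500: g = 0.1259, g' = -0.530 → ψ₂ = 0.738
  ψ₂ = 0.738: g = 0.0055, g' = -0.500 → ψ₂ = 0.749
Converged at ψ₂ = 0.749.
  2-propanol: x = 0.066, y = 0.212
  1-propanol: x = 0.062, y = 0.126
  n-heptane: x = 0.160, y = 0.299
  n-nonane: x = 0.711, y = 0.363

x_1-propanol (drum 2) = 0.062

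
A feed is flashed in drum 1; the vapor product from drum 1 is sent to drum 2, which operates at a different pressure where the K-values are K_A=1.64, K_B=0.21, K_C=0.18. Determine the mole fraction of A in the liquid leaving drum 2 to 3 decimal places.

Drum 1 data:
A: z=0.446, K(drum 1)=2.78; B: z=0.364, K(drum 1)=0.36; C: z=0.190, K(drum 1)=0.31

Drum 1:
Material balance + equilibrium reduce to Σ zᵢ(Kᵢ−1)/(1+ψ₁(Kᵢ−1)) = 0.
g(0) = ΣzᵢKᵢ − 1 = 0.430 and g(1) = 1 − Σzᵢ/Kᵢ = -0.784, so a root lies in (0, 1).
Iterate (Newton) starting at ψ₁ = 0.5:
  ψ₁ = 0.500: g = -0.1227, g' = -0.929 → ψ₁ = 0.368
  ψ₁ = 0.368: g = -0.0007, g' = -0.934 → ψ₁ = 0.367
Converged at ψ₁ = 0.367.
Drum-1 compositions:
  A: x = 0.270, y = 0.750
  B: x = 0.476, y = 0.171
  C: x = 0.254, y = 0.079
Drum-2 feed = drum-1 vapor: z₂ = (0.7498, 0.1713, 0.0789).
Drum 2:
Rachford–Rice: g(ψ₂) = Σ zᵢ(Kᵢ−1)/(1+ψ₂(Kᵢ−1)) = 0.
g(0) = ΣzᵢKᵢ − 1 = 0.280 and g(1) = 1 − Σzᵢ/Kᵢ = -0.711, so a root lies in (0, 1).
Iterate (Newton) starting at ψ₂ = 0.5:
  ψ₂ = 0.500: g = 0.0302, g' = -0.621 → ψ₂ = 0.549
  ψ₂ = 0.549: g = -0.0013, g' = -0.677 → ψ₂ = 0.547
Converged at ψ₂ = 0.547.
  A: x = 0.555, y = 0.911
  B: x = 0.302, y = 0.063
  C: x = 0.143, y = 0.026

x_A (drum 2) = 0.555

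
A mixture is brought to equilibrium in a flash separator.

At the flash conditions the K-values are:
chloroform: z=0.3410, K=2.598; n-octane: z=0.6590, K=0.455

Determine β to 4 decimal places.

β = 0.2133

Let β = V/F and solve Σ zᵢ(Kᵢ−1)/(1+β(Kᵢ−1)) = 0.
Feasibility: ΣzᵢKᵢ = 1.1858, Σzᵢ/Kᵢ = 1.5796 — both > 1, two phases present.
Binary case is linear: z₁(K₁−1)(1+β(K₂−1)) + z₂(K₂−1)(1+β(K₁−1)) = 0
⇒ β = [z₁(K₁−1)+z₂(K₂−1)] / [−(K₁−1)(K₂−1)] = 0.18576/0.87091 = 0.2133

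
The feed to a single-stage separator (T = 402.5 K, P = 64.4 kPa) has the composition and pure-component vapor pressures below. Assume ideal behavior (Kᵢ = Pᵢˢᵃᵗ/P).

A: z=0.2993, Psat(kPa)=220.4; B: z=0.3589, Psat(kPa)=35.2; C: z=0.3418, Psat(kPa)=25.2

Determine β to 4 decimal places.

β = 0.2743

Raoult's law: Kᵢ = Pᵢˢᵃᵗ/P = Pᵢˢᵃᵗ/64.4.
  K_A = 220.4/64.4 = 3.422360, K_B = 35.2/64.4 = 0.546584, K_C = 25.2/64.4 = 0.391304
Let β = V/F and solve Σ zᵢ(Kᵢ−1)/(1+β(Kᵢ−1)) = 0.
g(0) = ΣzᵢKᵢ − 1 = 0.3542 and g(1) = 1 − Σzᵢ/Kᵢ = -0.6176, so a root lies in (0, 1).
Newton iteration, β⁰ = 0.5:
  β = 0.5000: g = -0.18163, g' = -0.7443 → β = 0.2560
  β = 0.2560: g = 0.01698, g' = -0.9413 → β = 0.2740
  β = 0.2740: g = 0.00026, g' = -0.9131 → β = 0.2743
Converged at β = 0.2743.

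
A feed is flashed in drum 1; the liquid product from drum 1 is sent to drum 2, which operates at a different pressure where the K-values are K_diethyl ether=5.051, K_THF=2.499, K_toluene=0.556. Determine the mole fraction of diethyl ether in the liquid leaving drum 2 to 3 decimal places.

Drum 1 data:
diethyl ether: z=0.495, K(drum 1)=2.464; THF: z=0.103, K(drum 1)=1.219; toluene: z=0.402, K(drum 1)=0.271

Drum 1:
Iterate (Newton) starting at ψ₁ = 0.69:
  ψ₁ = 0.690: g = -0.2096, g' = -1.131 → ψ₁ = 0.505
  ψ₁ = 0.505: g = -0.0266, g' = -0.890 → ψ₁ = 0.475
Converged at ψ₁ = 0.475.
Drum-1 compositions:
  diethyl ether: x = 0.292, y = 0.720
  THF: x = 0.093, y = 0.114
  toluene: x = 0.615, y = 0.167
Drum-2 feed = drum-1 liquid: z₂ = (0.2921, 0.0933, 0.6146).
Drum 2:
Material balance + equilibrium reduce to Σ zᵢ(Kᵢ−1)/(1+ψ₂(Kᵢ−1)) = 0.
Check two-phase: ΣzᵢKᵢ = 2.050 > 1 and Σzᵢ/Kᵢ = 1.201 > 1, so g(0) = 1.050 > 0 and g(1) = -0.201 < 0.
Iterate (Newton) starting at ψ₂ = 0.36:
  ψ₂ = 0.360: g = 0.2474, g' = -1.053 → ψ₂ = 0.595
  ψ₂ = 0.595: g = 0.0501, g' = -0.695 → ψ₂ = 0.667
  ψ₂ = 0.667: g = 0.0018, g' = -0.647 → ψ₂ = 0.670
Converged at ψ₂ = 0.670.
  diethyl ether: x = 0.079, y = 0.397
  THF: x = 0.047, y = 0.116
  toluene: x = 0.875, y = 0.486

x_diethyl ether (drum 2) = 0.079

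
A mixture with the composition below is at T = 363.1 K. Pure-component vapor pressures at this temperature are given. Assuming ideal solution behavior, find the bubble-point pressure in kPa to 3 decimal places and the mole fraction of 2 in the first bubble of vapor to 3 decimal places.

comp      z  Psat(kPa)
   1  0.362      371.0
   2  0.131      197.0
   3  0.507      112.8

At the bubble point ψ → 0, so ΣzᵢKᵢ = 1 with Kᵢ = Pᵢˢᵃᵗ/P ⇒ P = ΣzᵢPᵢˢᵃᵗ.
P = 0.362·371.0 + 0.131·197.0 + 0.507·112.8 = 217.299 kPa
yᵢ = zᵢPᵢˢᵃᵗ/P ⇒ y_2 = 0.131·197.0/217.299 = 0.119

Pbub = 217.299 kPa, y_2 = 0.119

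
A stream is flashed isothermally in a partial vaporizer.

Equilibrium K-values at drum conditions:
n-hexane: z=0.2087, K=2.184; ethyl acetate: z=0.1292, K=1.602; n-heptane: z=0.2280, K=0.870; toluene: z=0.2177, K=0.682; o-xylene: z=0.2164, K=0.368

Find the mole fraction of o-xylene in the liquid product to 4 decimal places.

x_o-xylene = 0.2518

Newton iteration, V/F⁰ = 0.5:
  V/F = 0.5000: g = -0.09897, g' = -0.3634 → V/F = 0.2276
  V/F = 0.2276: g = -0.00188, g' = -0.3653 → V/F = 0.2225
Converged at V/F = 0.2225.
Compositions from xᵢ = zᵢ/(1+V/F(Kᵢ−1)), yᵢ = Kᵢxᵢ:
  n-hexane: x = 0.1652, y = 0.3608
  ethyl acetate: x = 0.1139, y = 0.1825
  n-heptane: x = 0.2348, y = 0.2043
  toluene: x = 0.2343, y = 0.1598
  o-xylene: x = 0.2518, y = 0.0927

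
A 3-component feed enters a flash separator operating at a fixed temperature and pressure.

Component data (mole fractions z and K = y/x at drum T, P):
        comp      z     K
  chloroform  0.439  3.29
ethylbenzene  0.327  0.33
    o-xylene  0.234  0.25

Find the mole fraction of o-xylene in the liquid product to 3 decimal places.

x_o-xylene = 0.327

Newton iteration, V/F⁰ = 0.43:
  V/F = 0.430: g = -0.0603, g' = -1.161 → V/F = 0.378
Converged at V/F = 0.378.
Compositions from xᵢ = zᵢ/(1+V/F(Kᵢ−1)), yᵢ = Kᵢxᵢ:
  chloroform: x = 0.235, y = 0.774
  ethylbenzene: x = 0.438, y = 0.145
  o-xylene: x = 0.327, y = 0.082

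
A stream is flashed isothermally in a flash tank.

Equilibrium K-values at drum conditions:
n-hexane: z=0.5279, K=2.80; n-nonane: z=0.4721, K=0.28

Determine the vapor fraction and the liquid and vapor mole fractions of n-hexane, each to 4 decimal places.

ψ = 0.4709, x_n-hexane = 0.2857, y_n-hexane = 0.8000

Material balance + equilibrium reduce to Σ zᵢ(Kᵢ−1)/(1+ψ(Kᵢ−1)) = 0.
Feasibility: ΣzᵢKᵢ = 1.6103, Σzᵢ/Kᵢ = 1.8746 — both > 1, two phases present.
Newton iteration, ψ⁰ = 0.37:
  ψ = 0.3700: g = 0.10701, g' = -1.0710 → ψ = 0.4699
  ψ = 0.4699: g = 0.00106, g' = -1.0610 → ψ = 0.4709
Converged at ψ = 0.4709.
Compositions from xᵢ = zᵢ/(1+ψ(Kᵢ−1)), yᵢ = Kᵢxᵢ:
  n-hexane: x = 0.2857, y = 0.8000
  n-nonane: x = 0.7143, y = 0.2000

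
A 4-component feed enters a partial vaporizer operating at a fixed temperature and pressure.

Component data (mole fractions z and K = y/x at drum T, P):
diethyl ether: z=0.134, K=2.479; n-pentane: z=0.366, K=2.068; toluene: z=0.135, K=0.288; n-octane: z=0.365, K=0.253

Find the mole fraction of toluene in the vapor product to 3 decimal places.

y_toluene = 0.047

Material balance + equilibrium reduce to Σ zᵢ(Kᵢ−1)/(1+β(Kᵢ−1)) = 0.
Check two-phase: ΣzᵢKᵢ = 1.220 > 1 and Σzᵢ/Kᵢ = 2.142 > 1, so g(0) = 0.220 > 0 and g(1) = -1.142 < 0.
Newton–Raphson from β = 0.62:
  β = 0.620: g = -0.3414, g' = -1.157 → β = 0.325
  β = 0.325: g = -0.0610, g' = -0.835 → β = 0.252
  β = 0.252: g = -0.0005, g' = -0.825 → β = 0.251
Converged at β = 0.251.
Compositions from xᵢ = zᵢ/(1+β(Kᵢ−1)), yᵢ = Kᵢxᵢ:
  diethyl ether: x = 0.098, y = 0.242
  n-pentane: x = 0.289, y = 0.597
  toluene: x = 0.164, y = 0.047
  n-octane: x = 0.449, y = 0.114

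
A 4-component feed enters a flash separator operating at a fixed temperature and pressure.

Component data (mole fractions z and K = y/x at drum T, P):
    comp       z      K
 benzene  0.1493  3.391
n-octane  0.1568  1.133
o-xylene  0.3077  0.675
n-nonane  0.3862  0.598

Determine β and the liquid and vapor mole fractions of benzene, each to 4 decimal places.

Material balance + equilibrium reduce to Σ zᵢ(Kᵢ−1)/(1+β(Kᵢ−1)) = 0.
g(0) = ΣzᵢKᵢ − 1 = 0.1226 and g(1) = 1 − Σzᵢ/Kᵢ = -0.2841, so a root lies in (0, 1).
Iterate (Newton) starting at β = 0.67:
  β = 0.6700: g = -0.18398, g' = -0.2984 → β = 0.0535
  β = 0.0535: g = 0.07676, g' = -0.7725 → β = 0.1529
  β = 0.1529: g = 0.01121, g' = -0.5673 → β = 0.1726
  β = 0.1726: g = 0.00029, g' = -0.5388 → β = 0.1732
Converged at β = 0.1732.
Compositions from xᵢ = zᵢ/(1+β(Kᵢ−1)), yᵢ = Kᵢxᵢ:
  benzene: x = 0.1056, y = 0.3580
  n-octane: x = 0.1533, y = 0.1737
  o-xylene: x = 0.3261, y = 0.2201
  n-nonane: x = 0.4151, y = 0.2482

β = 0.1732, x_benzene = 0.1056, y_benzene = 0.3580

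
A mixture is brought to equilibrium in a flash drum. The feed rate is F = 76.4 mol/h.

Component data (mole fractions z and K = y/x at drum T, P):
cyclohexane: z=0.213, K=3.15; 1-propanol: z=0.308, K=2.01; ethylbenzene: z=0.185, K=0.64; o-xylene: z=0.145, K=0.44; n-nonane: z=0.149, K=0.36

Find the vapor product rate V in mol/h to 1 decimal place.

Let β = V/F and solve Σ zᵢ(Kᵢ−1)/(1+β(Kᵢ−1)) = 0.
g(0) = ΣzᵢKᵢ − 1 = 0.526 and g(1) = 1 − Σzᵢ/Kᵢ = -0.253, so a root lies in (0, 1).
Newton–Raphson from β = 0.5:
  β = 0.500: g = 0.0932, g' = -0.623 → β = 0.650
  β = 0.650: g = 0.0011, g' = -0.618 → β = 0.651
Converged at β = 0.651.
Then V = β·F = 0.6515·76.4 = 49.8 mol/h and L = F − V = 26.6 mol/h.

V = 49.8 mol/h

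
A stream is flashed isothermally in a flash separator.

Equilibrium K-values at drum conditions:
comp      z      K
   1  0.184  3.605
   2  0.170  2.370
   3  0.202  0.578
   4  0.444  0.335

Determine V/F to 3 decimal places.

V/F = 0.265

Newton iteration, V/F⁰ = 0.47:
  V/F = 0.470: g = -0.1787, g' = -0.842 → V/F = 0.258
  V/F = 0.258: g = 0.0069, g' = -0.952 → V/F = 0.265
Converged at V/F = 0.265.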